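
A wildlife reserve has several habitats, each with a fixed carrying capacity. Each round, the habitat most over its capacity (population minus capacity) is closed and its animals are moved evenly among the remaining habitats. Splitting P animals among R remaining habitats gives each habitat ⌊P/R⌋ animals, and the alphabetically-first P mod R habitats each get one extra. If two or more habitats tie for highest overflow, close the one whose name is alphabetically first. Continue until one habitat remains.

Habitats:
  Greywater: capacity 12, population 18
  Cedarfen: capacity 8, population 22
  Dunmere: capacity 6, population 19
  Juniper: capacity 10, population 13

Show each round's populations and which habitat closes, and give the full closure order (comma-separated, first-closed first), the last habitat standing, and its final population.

Round 1: Cedarfen=22 Dunmere=19 Greywater=18 Juniper=13 → close Cedarfen (overflow 14)
  22÷3 = 7 each, +1 to first 1
Round 2: Dunmere=27 Greywater=25 Juniper=20 → close Dunmere (overflow 21)
  27÷2 = 13 each, +1 to first 1
Round 3: Greywater=39 Juniper=33 → close Greywater (overflow 27)
  39÷1 = 39 each, +1 to first 0

Closure order: Cedarfen, Dunmere, Greywater
Last habitat: Juniper with 72 animals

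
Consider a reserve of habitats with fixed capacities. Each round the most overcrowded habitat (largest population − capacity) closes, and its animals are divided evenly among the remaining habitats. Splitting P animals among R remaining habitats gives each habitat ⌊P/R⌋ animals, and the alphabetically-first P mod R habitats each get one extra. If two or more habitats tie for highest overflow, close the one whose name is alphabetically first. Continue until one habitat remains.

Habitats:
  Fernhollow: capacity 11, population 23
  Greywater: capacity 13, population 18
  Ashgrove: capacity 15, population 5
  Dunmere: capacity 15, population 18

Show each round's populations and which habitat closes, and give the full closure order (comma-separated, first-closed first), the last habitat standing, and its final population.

Closure order: Fernhollow, Greywater, Dunmere
Last habitat: Ashgrove with 64 animals

Round 1: Ashgrove=5 Dunmere=18 Fernhollow=23 Greywater=18 → close Fernhollow (overflow 12)
  23÷3 = 7 each, +1 to first 2
Round 2: Ashgrove=13 Dunmere=26 Greywater=25 → close Greywater (overflow 12)
  25÷2 = 12 each, +1 to first 1
Round 3: Ashgrove=26 Dunmere=38 → close Dunmere (overflow 23)
  38÷1 = 38 each, +1 to first 0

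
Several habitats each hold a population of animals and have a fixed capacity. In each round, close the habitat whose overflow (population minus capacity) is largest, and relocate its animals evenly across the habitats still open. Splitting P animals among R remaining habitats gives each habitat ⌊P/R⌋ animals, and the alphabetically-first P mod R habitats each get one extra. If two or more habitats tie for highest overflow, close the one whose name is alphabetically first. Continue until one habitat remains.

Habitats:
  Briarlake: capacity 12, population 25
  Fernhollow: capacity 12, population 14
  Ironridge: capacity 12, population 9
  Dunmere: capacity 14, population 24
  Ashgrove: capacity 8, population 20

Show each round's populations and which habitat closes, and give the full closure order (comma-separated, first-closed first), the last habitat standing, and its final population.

Closure order: Briarlake, Ashgrove, Dunmere, Fernhollow
Last habitat: Ironridge with 92 animals

Round 1: Ashgrove=20 Briarlake=25 Dunmere=24 Fernhollow=14 Ironridge=9 → close Briarlake (overflow 13)
  25÷4 = 6 each, +1 to first 1
Round 2: Ashgrove=27 Dunmere=30 Fernhollow=20 Ironridge=15 → close Ashgrove (overflow 19)
  27÷3 = 9 each, +1 to first 0
Round 3: Dunmere=39 Fernhollow=29 Ironridge=24 → close Dunmere (overflow 25)
  39÷2 = 19 each, +1 to first 1
Round 4: Fernhollow=49 Ironridge=43 → close Fernhollow (overflow 37)
  49÷1 = 49 each, +1 to first 0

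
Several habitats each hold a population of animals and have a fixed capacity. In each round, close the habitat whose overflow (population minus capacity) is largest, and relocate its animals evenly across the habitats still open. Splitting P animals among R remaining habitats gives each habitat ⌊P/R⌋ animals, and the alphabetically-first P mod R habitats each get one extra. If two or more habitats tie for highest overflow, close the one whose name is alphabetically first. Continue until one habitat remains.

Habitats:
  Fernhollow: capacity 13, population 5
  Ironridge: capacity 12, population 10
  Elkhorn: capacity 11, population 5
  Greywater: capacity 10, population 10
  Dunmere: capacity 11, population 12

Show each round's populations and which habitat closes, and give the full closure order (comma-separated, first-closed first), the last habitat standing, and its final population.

Closure order: Dunmere, Greywater, Ironridge, Elkhorn
Last habitat: Fernhollow with 42 animals

Round 1: Dunmere=12 Elkhorn=5 Fernhollow=5 Greywater=10 Ironridge=10 → close Dunmere (overflow 1)
  12÷4 = 3 each, +1 to first 0
Round 2: Elkhorn=8 Fernhollow=8 Greywater=13 Ironridge=13 → close Greywater (overflow 3)
  13÷3 = 4 each, +1 to first 1
Round 3: Elkhorn=13 Fernhollow=12 Ironridge=17 → close Ironridge (overflow 5)
  17÷2 = 8 each, +1 to first 1
Round 4: Elkhorn=22 Fernhollow=20 → close Elkhorn (overflow 11)
  22÷1 = 22 each, +1 to first 0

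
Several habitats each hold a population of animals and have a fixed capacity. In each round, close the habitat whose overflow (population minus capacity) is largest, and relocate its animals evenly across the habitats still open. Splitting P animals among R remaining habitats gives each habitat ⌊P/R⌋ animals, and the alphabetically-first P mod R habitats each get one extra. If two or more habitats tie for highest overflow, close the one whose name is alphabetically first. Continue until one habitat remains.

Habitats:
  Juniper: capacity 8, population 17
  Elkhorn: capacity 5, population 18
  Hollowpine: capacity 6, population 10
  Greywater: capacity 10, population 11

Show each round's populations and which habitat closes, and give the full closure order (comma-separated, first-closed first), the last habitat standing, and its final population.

Closure order: Elkhorn, Juniper, Hollowpine
Last habitat: Greywater with 56 animals

Round 1: Elkhorn=18 Greywater=11 Hollowpine=10 Juniper=17 → close Elkhorn (overflow 13)
  18÷3 = 6 each, +1 to first 0
Round 2: Greywater=17 Hollowpine=16 Juniper=23 → close Juniper (overflow 15)
  23÷2 = 11 each, +1 to first 1
Round 3: Greywater=29 Hollowpine=27 → close Hollowpine (overflow 21)
  27÷1 = 27 each, +1 to first 0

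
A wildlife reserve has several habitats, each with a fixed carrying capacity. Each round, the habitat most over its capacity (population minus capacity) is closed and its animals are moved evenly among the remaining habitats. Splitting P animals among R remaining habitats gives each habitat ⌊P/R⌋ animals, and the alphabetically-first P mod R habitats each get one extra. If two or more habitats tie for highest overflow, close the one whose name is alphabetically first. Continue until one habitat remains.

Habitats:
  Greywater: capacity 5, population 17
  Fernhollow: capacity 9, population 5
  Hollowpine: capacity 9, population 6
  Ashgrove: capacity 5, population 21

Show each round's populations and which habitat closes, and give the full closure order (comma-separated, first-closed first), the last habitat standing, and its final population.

Closure order: Ashgrove, Greywater, Hollowpine
Last habitat: Fernhollow with 49 animals

Round 1: Ashgrove=21 Fernhollow=5 Greywater=17 Hollowpine=6 → close Ashgrove (overflow 16)
  21÷3 = 7 each, +1 to first 0
Round 2: Fernhollow=12 Greywater=24 Hollowpine=13 → close Greywater (overflow 19)
  24÷2 = 12 each, +1 to first 0
Round 3: Fernhollow=24 Hollowpine=25 → close Hollowpine (overflow 16)
  25÷1 = 25 each, +1 to first 0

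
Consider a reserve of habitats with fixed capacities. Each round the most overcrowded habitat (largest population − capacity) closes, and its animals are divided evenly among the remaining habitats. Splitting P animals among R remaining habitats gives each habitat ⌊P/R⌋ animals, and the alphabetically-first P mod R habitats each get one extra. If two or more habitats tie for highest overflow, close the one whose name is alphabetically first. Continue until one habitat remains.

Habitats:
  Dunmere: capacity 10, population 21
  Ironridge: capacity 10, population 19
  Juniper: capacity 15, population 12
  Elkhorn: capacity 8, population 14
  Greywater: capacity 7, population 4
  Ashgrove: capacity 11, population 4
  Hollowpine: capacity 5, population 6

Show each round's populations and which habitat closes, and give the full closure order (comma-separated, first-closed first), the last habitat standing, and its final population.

Round 1: Ashgrove=4 Dunmere=21 Elkhorn=14 Greywater=4 Hollowpine=6 Ironridge=19 Juniper=12 → close Dunmere (overflow 11)
  21÷6 = 3 each, +1 to first 3
Round 2: Ashgrove=8 Elkhorn=18 Greywater=8 Hollowpine=9 Ironridge=22 Juniper=15 → close Ironridge (overflow 12)
  22÷5 = 4 each, +1 to first 2
Round 3: Ashgrove=13 Elkhorn=23 Greywater=12 Hollowpine=13 Juniper=19 → close Elkhorn (overflow 15)
  23÷4 = 5 each, +1 to first 3
Round 4: Ashgrove=19 Greywater=18 Hollowpine=19 Juniper=24 → close Hollowpine (overflow 14)
  19÷3 = 6 each, +1 to first 1
Round 5: Ashgrove=26 Greywater=24 Juniper=30 → close Greywater (overflow 17)
  24÷2 = 12 each, +1 to first 0
Round 6: Ashgrove=38 Juniper=42 → close Ashgrove (overflow 27)
  38÷1 = 38 each, +1 to first 0

Closure order: Dunmere, Ironridge, Elkhorn, Hollowpine, Greywater, Ashgrove
Last habitat: Juniper with 80 animals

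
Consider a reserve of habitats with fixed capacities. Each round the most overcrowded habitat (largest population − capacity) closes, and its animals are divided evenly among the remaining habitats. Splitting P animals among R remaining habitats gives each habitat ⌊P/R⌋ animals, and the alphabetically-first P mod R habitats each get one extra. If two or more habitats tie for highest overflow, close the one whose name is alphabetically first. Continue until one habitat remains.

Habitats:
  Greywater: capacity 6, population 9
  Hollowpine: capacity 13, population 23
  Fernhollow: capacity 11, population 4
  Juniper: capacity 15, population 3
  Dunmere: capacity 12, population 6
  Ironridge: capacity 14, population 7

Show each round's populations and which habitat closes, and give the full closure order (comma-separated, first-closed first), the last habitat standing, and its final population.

Round 1: Dunmere=6 Fernhollow=4 Greywater=9 Hollowpine=23 Ironridge=7 Juniper=3 → close Hollowpine (overflow 10)
  23÷5 = 4 each, +1 to first 3
Round 2: Dunmere=11 Fernhollow=9 Greywater=14 Ironridge=11 Juniper=7 → close Greywater (overflow 8)
  14÷4 = 3 each, +1 to first 2
Round 3: Dunmere=15 Fernhollow=13 Ironridge=14 Juniper=10 → close Dunmere (overflow 3)
  15÷3 = 5 each, +1 to first 0
Round 4: Fernhollow=18 Ironridge=19 Juniper=15 → close Fernhollow (overflow 7)
  18÷2 = 9 each, +1 to first 0
Round 5: Ironridge=28 Juniper=24 → close Ironridge (overflow 14)
  28÷1 = 28 each, +1 to first 0

Closure order: Hollowpine, Greywater, Dunmere, Fernhollow, Ironridge
Last habitat: Juniper with 52 animals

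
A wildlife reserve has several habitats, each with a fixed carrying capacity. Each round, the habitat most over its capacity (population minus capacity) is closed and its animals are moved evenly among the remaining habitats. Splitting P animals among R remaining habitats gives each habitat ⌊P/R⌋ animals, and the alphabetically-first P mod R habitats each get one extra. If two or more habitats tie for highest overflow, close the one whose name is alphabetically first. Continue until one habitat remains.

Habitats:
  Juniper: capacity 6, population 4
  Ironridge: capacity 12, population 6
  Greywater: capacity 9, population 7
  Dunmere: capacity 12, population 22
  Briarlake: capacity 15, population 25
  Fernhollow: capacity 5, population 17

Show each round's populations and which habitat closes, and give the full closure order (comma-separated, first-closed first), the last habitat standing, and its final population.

Round 1: Briarlake=25 Dunmere=22 Fernhollow=17 Greywater=7 Ironridge=6 Juniper=4 → close Fernhollow (overflow 12)
  17÷5 = 3 each, +1 to first 2
Round 2: Briarlake=29 Dunmere=26 Greywater=10 Ironridge=9 Juniper=7 → close Briarlake (overflow 14)
  29÷4 = 7 each, +1 to first 1
Round 3: Dunmere=34 Greywater=17 Ironridge=16 Juniper=14 → close Dunmere (overflow 22)
  34÷3 = 11 each, +1 to first 1
Round 4: Greywater=29 Ironridge=27 Juniper=25 → close Greywater (overflow 20)
  29÷2 = 14 each, +1 to first 1
Round 5: Ironridge=42 Juniper=39 → close Juniper (overflow 33)
  39÷1 = 39 each, +1 to first 0

Closure order: Fernhollow, Briarlake, Dunmere, Greywater, Juniper
Last habitat: Ironridge with 81 animals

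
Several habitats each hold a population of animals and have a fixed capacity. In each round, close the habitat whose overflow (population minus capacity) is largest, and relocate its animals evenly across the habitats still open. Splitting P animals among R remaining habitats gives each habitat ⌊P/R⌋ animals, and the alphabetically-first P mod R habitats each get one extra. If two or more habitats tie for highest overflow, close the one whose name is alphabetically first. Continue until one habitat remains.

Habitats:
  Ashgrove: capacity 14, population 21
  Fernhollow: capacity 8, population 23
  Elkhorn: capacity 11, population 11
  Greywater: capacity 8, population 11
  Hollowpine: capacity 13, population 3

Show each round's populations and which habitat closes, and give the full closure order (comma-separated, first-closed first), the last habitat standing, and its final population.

Round 1: Ashgrove=21 Elkhorn=11 Fernhollow=23 Greywater=11 Hollowpine=3 → close Fernhollow (overflow 15)
  23÷4 = 5 each, +1 to first 3
Round 2: Ashgrove=27 Elkhorn=17 Greywater=17 Hollowpine=8 → close Ashgrove (overflow 13)
  27÷3 = 9 each, +1 to first 0
Round 3: Elkhorn=26 Greywater=26 Hollowpine=17 → close Greywater (overflow 18)
  26÷2 = 13 each, +1 to first 0
Round 4: Elkhorn=39 Hollowpine=30 → close Elkhorn (overflow 28)
  39÷1 = 39 each, +1 to first 0

Closure order: Fernhollow, Ashgrove, Greywater, Elkhorn
Last habitat: Hollowpine with 69 animals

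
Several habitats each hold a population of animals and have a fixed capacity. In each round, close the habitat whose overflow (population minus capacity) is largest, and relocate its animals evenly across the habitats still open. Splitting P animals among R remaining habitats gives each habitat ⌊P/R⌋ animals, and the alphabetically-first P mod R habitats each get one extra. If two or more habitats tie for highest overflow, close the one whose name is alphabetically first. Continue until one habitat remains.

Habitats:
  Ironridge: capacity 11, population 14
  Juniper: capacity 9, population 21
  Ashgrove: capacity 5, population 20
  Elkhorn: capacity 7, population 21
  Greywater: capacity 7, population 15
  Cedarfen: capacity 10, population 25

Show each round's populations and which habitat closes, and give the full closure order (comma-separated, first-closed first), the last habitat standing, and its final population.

Closure order: Ashgrove, Cedarfen, Elkhorn, Juniper, Greywater
Last habitat: Ironridge with 116 animals

Round 1: Ashgrove=20 Cedarfen=25 Elkhorn=21 Greywater=15 Ironridge=14 Juniper=21 → close Ashgrove (overflow 15)
  20÷5 = 4 each, +1 to first 0
Round 2: Cedarfen=29 Elkhorn=25 Greywater=19 Ironridge=18 Juniper=25 → close Cedarfen (overflow 19)
  29÷4 = 7 each, +1 to first 1
Round 3: Elkhorn=33 Greywater=26 Ironridge=25 Juniper=32 → close Elkhorn (overflow 26)
  33÷3 = 11 each, +1 to first 0
Round 4: Greywater=37 Ironridge=36 Juniper=43 → close Juniper (overflow 34)
  43÷2 = 21 each, +1 to first 1
Round 5: Greywater=59 Ironridge=57 → close Greywater (overflow 52)
  59÷1 = 59 each, +1 to first 0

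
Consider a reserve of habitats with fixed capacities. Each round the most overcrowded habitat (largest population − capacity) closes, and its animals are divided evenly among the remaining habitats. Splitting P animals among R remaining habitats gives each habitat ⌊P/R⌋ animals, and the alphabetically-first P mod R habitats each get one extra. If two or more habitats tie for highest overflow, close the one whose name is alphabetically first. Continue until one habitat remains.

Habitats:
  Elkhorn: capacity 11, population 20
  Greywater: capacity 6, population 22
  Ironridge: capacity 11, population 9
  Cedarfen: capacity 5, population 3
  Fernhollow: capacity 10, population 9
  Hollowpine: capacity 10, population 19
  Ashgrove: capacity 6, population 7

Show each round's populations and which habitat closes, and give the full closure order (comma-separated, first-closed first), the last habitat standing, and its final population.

Closure order: Greywater, Elkhorn, Hollowpine, Ashgrove, Fernhollow, Cedarfen
Last habitat: Ironridge with 89 animals

Round 1: Ashgrove=7 Cedarfen=3 Elkhorn=20 Fernhollow=9 Greywater=22 Hollowpine=19 Ironridge=9 → close Greywater (overflow 16)
  22÷6 = 3 each, +1 to first 4
Round 2: Ashgrove=11 Cedarfen=7 Elkhorn=24 Fernhollow=13 Hollowpine=22 Ironridge=12 → close Elkhorn (overflow 13)
  24÷5 = 4 each, +1 to first 4
Round 3: Ashgrove=16 Cedarfen=12 Fernhollow=18 Hollowpine=27 Ironridge=16 → close Hollowpine (overflow 17)
  27÷4 = 6 each, +1 to first 3
Round 4: Ashgrove=23 Cedarfen=19 Fernhollow=25 Ironridge=22 → close Ashgrove (overflow 17)
  23÷3 = 7 each, +1 to first 2
Round 5: Cedarfen=27 Fernhollow=33 Ironridge=29 → close Fernhollow (overflow 23)
  33÷2 = 16 each, +1 to first 1
Round 6: Cedarfen=44 Ironridge=45 → close Cedarfen (overflow 39)
  44÷1 = 44 each, +1 to first 0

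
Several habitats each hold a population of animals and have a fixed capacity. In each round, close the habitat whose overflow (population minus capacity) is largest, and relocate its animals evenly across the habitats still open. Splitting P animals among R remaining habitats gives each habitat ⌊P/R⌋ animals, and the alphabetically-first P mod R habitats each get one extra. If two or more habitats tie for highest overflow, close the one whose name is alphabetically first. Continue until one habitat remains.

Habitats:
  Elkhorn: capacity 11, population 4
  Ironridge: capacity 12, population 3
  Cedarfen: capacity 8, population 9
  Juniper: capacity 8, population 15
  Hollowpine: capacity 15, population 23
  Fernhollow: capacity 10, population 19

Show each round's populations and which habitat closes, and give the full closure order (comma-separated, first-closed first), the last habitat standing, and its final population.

Round 1: Cedarfen=9 Elkhorn=4 Fernhollow=19 Hollowpine=23 Ironridge=3 Juniper=15 → close Fernhollow (overflow 9)
  19÷5 = 3 each, +1 to first 4
Round 2: Cedarfen=13 Elkhorn=8 Hollowpine=27 Ironridge=7 Juniper=18 → close Hollowpine (overflow 12)
  27÷4 = 6 each, +1 to first 3
Round 3: Cedarfen=20 Elkhorn=15 Ironridge=14 Juniper=24 → close Juniper (overflow 16)
  24÷3 = 8 each, +1 to first 0
Round 4: Cedarfen=28 Elkhorn=23 Ironridge=22 → close Cedarfen (overflow 20)
  28÷2 = 14 each, +1 to first 0
Round 5: Elkhorn=37 Ironridge=36 → close Elkhorn (overflow 26)
  37÷1 = 37 each, +1 to first 0

Closure order: Fernhollow, Hollowpine, Juniper, Cedarfen, Elkhorn
Last habitat: Ironridge with 73 animals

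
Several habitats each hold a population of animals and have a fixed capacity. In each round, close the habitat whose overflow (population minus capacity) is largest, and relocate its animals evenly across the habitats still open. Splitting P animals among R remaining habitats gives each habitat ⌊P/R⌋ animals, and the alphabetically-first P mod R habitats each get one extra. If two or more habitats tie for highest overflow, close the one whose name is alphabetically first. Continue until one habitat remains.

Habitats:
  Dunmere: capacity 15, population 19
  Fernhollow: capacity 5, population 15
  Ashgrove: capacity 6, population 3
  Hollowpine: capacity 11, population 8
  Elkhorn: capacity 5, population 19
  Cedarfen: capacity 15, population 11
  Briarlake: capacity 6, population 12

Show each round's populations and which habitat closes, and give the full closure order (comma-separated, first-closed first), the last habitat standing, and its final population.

Closure order: Elkhorn, Fernhollow, Briarlake, Dunmere, Ashgrove, Cedarfen
Last habitat: Hollowpine with 87 animals

Round 1: Ashgrove=3 Briarlake=12 Cedarfen=11 Dunmere=19 Elkhorn=19 Fernhollow=15 Hollowpine=8 → close Elkhorn (overflow 14)
  19÷6 = 3 each, +1 to first 1
Round 2: Ashgrove=7 Briarlake=15 Cedarfen=14 Dunmere=22 Fernhollow=18 Hollowpine=11 → close Fernhollow (overflow 13)
  18÷5 = 3 each, +1 to first 3
Round 3: Ashgrove=11 Briarlake=19 Cedarfen=18 Dunmere=25 Hollowpine=14 → close Briarlake (overflow 13)
  19÷4 = 4 each, +1 to first 3
Round 4: Ashgrove=16 Cedarfen=23 Dunmere=30 Hollowpine=18 → close Dunmere (overflow 15)
  30÷3 = 10 each, +1 to first 0
Round 5: Ashgrove=26 Cedarfen=33 Hollowpine=28 → close Ashgrove (overflow 20)
  26÷2 = 13 each, +1 to first 0
Round 6: Cedarfen=46 Hollowpine=41 → close Cedarfen (overflow 31)
  46÷1 = 46 each, +1 to first 0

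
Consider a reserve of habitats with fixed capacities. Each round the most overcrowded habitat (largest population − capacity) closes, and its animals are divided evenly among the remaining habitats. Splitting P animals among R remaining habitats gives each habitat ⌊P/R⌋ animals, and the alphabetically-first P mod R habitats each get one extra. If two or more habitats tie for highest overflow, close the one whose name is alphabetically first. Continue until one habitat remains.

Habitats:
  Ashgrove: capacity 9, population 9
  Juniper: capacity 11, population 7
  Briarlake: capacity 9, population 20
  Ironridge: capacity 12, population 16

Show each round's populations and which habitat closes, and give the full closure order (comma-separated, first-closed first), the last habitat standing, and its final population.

Closure order: Briarlake, Ironridge, Ashgrove
Last habitat: Juniper with 52 animals

Round 1: Ashgrove=9 Briarlake=20 Ironridge=16 Juniper=7 → close Briarlake (overflow 11)
  20÷3 = 6 each, +1 to first 2
Round 2: Ashgrove=16 Ironridge=23 Juniper=13 → close Ironridge (overflow 11)
  23÷2 = 11 each, +1 to first 1
Round 3: Ashgrove=28 Juniper=24 → close Ashgrove (overflow 19)
  28÷1 = 28 each, +1 to first 0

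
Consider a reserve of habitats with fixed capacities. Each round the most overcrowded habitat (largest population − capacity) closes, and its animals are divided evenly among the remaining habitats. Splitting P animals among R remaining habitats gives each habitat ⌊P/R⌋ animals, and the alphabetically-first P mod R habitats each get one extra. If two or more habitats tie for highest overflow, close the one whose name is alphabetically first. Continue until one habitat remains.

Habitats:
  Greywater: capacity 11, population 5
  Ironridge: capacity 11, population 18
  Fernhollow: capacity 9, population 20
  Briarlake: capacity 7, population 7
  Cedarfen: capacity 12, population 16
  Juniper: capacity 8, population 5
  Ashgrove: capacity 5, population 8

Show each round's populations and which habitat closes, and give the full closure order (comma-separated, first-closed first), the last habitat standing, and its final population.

Closure order: Fernhollow, Ironridge, Ashgrove, Cedarfen, Briarlake, Juniper
Last habitat: Greywater with 79 animals

Round 1: Ashgrove=8 Briarlake=7 Cedarfen=16 Fernhollow=20 Greywater=5 Ironridge=18 Juniper=5 → close Fernhollow (overflow 11)
  20÷6 = 3 each, +1 to first 2
Round 2: Ashgrove=12 Briarlake=11 Cedarfen=19 Greywater=8 Ironridge=21 Juniper=8 → close Ironridge (overflow 10)
  21÷5 = 4 each, +1 to first 1
Round 3: Ashgrove=17 Briarlake=15 Cedarfen=23 Greywater=12 Juniper=12 → close Ashgrove (overflow 12)
  17÷4 = 4 each, +1 to first 1
Round 4: Briarlake=20 Cedarfen=27 Greywater=16 Juniper=16 → close Cedarfen (overflow 15)
  27÷3 = 9 each, +1 to first 0
Round 5: Briarlake=29 Greywater=25 Juniper=25 → close Briarlake (overflow 22)
  29÷2 = 14 each, +1 to first 1
Round 6: Greywater=40 Juniper=39 → close Juniper (overflow 31)
  39÷1 = 39 each, +1 to first 0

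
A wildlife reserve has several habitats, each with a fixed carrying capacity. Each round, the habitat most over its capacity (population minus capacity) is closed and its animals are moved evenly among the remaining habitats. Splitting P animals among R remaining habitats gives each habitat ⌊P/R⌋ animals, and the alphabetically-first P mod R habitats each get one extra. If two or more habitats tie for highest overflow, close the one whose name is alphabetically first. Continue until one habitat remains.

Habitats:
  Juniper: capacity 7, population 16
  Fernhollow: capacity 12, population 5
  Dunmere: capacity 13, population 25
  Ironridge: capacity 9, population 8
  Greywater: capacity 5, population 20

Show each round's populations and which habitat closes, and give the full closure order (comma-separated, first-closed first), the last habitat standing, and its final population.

Closure order: Greywater, Dunmere, Juniper, Ironridge
Last habitat: Fernhollow with 74 animals

Round 1: Dunmere=25 Fernhollow=5 Greywater=20 Ironridge=8 Juniper=16 → close Greywater (overflow 15)
  20÷4 = 5 each, +1 to first 0
Round 2: Dunmere=30 Fernhollow=10 Ironridge=13 Juniper=21 → close Dunmere (overflow 17)
  30÷3 = 10 each, +1 to first 0
Round 3: Fernhollow=20 Ironridge=23 Juniper=31 → close Juniper (overflow 24)
  31÷2 = 15 each, +1 to first 1
Round 4: Fernhollow=36 Ironridge=38 → close Ironridge (overflow 29)
  38÷1 = 38 each, +1 to first 0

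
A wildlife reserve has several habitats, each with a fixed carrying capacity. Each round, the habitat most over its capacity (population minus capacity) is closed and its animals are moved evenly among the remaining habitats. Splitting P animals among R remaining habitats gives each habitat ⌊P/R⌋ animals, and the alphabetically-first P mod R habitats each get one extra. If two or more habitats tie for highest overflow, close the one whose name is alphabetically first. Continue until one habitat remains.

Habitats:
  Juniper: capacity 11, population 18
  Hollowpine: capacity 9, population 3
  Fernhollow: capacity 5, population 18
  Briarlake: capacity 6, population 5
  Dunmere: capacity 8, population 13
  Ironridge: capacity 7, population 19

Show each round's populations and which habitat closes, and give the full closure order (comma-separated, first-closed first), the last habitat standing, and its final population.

Round 1: Briarlake=5 Dunmere=13 Fernhollow=18 Hollowpine=3 Ironridge=19 Juniper=18 → close Fernhollow (overflow 13)
  18÷5 = 3 each, +1 to first 3
Round 2: Briarlake=9 Dunmere=17 Hollowpine=7 Ironridge=22 Juniper=21 → close Ironridge (overflow 15)
  22÷4 = 5 each, +1 to first 2
Round 3: Briarlake=15 Dunmere=23 Hollowpine=12 Juniper=26 → close Dunmere (overflow 15)
  23÷3 = 7 each, +1 to first 2
Round 4: Briarlake=23 Hollowpine=20 Juniper=33 → close Juniper (overflow 22)
  33÷2 = 16 each, +1 to first 1
Round 5: Briarlake=40 Hollowpine=36 → close Briarlake (overflow 34)
  40÷1 = 40 each, +1 to first 0

Closure order: Fernhollow, Ironridge, Dunmere, Juniper, Briarlake
Last habitat: Hollowpine with 76 animals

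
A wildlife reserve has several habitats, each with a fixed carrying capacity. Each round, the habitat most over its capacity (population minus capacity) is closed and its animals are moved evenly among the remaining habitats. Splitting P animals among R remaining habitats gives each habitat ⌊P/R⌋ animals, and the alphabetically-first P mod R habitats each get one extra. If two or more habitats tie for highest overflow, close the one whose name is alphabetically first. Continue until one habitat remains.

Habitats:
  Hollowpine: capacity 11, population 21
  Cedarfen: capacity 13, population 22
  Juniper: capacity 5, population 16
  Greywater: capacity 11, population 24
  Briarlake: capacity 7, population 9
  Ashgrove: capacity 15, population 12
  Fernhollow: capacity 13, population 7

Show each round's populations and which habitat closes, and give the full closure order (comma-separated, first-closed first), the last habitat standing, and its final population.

Round 1: Ashgrove=12 Briarlake=9 Cedarfen=22 Fernhollow=7 Greywater=24 Hollowpine=21 Juniper=16 → close Greywater (overflow 13)
  24÷6 = 4 each, +1 to first 0
Round 2: Ashgrove=16 Briarlake=13 Cedarfen=26 Fernhollow=11 Hollowpine=25 Juniper=20 → close Juniper (overflow 15)
  20÷5 = 4 each, +1 to first 0
Round 3: Ashgrove=20 Briarlake=17 Cedarfen=30 Fernhollow=15 Hollowpine=29 → close Hollowpine (overflow 18)
  29÷4 = 7 each, +1 to first 1
Round 4: Ashgrove=28 Briarlake=24 Cedarfen=37 Fernhollow=22 → close Cedarfen (overflow 24)
  37÷3 = 12 each, +1 to first 1
Round 5: Ashgrove=41 Briarlake=36 Fernhollow=34 → close Briarlake (overflow 29)
  36÷2 = 18 each, +1 to first 0
Round 6: Ashgrove=59 Fernhollow=52 → close Ashgrove (overflow 44)
  59÷1 = 59 each, +1 to first 0

Closure order: Greywater, Juniper, Hollowpine, Cedarfen, Briarlake, Ashgrove
Last habitat: Fernhollow with 111 animals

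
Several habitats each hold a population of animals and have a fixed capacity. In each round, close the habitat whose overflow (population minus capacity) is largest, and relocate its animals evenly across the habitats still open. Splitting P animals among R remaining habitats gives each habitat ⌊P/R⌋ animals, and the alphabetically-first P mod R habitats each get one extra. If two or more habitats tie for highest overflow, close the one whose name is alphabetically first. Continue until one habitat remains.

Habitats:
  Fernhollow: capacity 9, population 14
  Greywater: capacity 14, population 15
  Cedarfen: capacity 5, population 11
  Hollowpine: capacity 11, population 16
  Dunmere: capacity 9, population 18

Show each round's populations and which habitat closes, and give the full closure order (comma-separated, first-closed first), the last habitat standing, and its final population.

Closure order: Dunmere, Cedarfen, Fernhollow, Hollowpine
Last habitat: Greywater with 74 animals

Round 1: Cedarfen=11 Dunmere=18 Fernhollow=14 Greywater=15 Hollowpine=16 → close Dunmere (overflow 9)
  18÷4 = 4 each, +1 to first 2
Round 2: Cedarfen=16 Fernhollow=19 Greywater=19 Hollowpine=20 → close Cedarfen (overflow 11)
  16÷3 = 5 each, +1 to first 1
Round 3: Fernhollow=25 Greywater=24 Hollowpine=25 → close Fernhollow (overflow 16)
  25÷2 = 12 each, +1 to first 1
Round 4: Greywater=37 Hollowpine=37 → close Hollowpine (overflow 26)
  37÷1 = 37 each, +1 to first 0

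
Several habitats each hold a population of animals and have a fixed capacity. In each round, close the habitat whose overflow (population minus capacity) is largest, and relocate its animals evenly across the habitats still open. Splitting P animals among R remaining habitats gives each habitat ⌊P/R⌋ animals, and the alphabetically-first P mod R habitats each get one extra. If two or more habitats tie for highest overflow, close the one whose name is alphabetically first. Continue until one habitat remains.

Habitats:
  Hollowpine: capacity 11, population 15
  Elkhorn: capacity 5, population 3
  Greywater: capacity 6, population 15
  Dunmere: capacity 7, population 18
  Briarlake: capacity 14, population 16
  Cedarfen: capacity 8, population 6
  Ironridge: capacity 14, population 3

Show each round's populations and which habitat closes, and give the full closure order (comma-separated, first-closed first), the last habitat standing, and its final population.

Closure order: Dunmere, Greywater, Hollowpine, Briarlake, Cedarfen, Elkhorn
Last habitat: Ironridge with 76 animals

Round 1: Briarlake=16 Cedarfen=6 Dunmere=18 Elkhorn=3 Greywater=15 Hollowpine=15 Ironridge=3 → close Dunmere (overflow 11)
  18÷6 = 3 each, +1 to first 0
Round 2: Briarlake=19 Cedarfen=9 Elkhorn=6 Greywater=18 Hollowpine=18 Ironridge=6 → close Greywater (overflow 12)
  18÷5 = 3 each, +1 to first 3
Round 3: Briarlake=23 Cedarfen=13 Elkhorn=10 Hollowpine=21 Ironridge=9 → close Hollowpine (overflow 10)
  21÷4 = 5 each, +1 to first 1
Round 4: Briarlake=29 Cedarfen=18 Elkhorn=15 Ironridge=14 → close Briarlake (overflow 15)
  29÷3 = 9 each, +1 to first 2
Round 5: Cedarfen=28 Elkhorn=25 Ironridge=23 → close Cedarfen (overflow 20)
  28÷2 = 14 each, +1 to first 0
Round 6: Elkhorn=39 Ironridge=37 → close Elkhorn (overflow 34)
  39÷1 = 39 each, +1 to first 0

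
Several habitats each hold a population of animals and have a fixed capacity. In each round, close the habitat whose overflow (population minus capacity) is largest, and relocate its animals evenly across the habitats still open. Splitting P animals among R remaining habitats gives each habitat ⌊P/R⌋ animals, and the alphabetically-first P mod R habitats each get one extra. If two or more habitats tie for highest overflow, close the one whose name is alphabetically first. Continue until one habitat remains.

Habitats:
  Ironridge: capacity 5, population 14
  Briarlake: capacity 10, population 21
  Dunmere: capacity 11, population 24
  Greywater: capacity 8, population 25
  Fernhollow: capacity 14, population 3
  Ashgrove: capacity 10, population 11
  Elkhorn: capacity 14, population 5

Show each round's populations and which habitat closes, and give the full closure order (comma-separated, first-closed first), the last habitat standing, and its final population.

Closure order: Greywater, Dunmere, Briarlake, Ironridge, Ashgrove, Elkhorn
Last habitat: Fernhollow with 103 animals

Round 1: Ashgrove=11 Briarlake=21 Dunmere=24 Elkhorn=5 Fernhollow=3 Greywater=25 Ironridge=14 → close Greywater (overflow 17)
  25÷6 = 4 each, +1 to first 1
Round 2: Ashgrove=16 Briarlake=25 Dunmere=28 Elkhorn=9 Fernhollow=7 Ironridge=18 → close Dunmere (overflow 17)
  28÷5 = 5 each, +1 to first 3
Round 3: Ashgrove=22 Briarlake=31 Elkhorn=15 Fernhollow=12 Ironridge=23 → close Briarlake (overflow 21)
  31÷4 = 7 each, +1 to first 3
Round 4: Ashgrove=30 Elkhorn=23 Fernhollow=20 Ironridge=30 → close Ironridge (overflow 25)
  30÷3 = 10 each, +1 to first 0
Round 5: Ashgrove=40 Elkhorn=33 Fernhollow=30 → close Ashgrove (overflow 30)
  40÷2 = 20 each, +1 to first 0
Round 6: Elkhorn=53 Fernhollow=50 → close Elkhorn (overflow 39)
  53÷1 = 53 each, +1 to first 0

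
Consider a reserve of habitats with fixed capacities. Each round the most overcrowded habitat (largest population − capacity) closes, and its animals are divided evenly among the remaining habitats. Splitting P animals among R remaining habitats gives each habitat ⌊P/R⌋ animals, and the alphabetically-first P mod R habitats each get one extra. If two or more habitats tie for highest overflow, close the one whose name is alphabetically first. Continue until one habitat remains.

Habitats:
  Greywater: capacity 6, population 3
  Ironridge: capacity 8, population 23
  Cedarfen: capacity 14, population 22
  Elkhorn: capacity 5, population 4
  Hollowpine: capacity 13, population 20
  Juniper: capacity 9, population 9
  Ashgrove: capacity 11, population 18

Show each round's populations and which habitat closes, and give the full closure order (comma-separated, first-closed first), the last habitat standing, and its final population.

Closure order: Ironridge, Cedarfen, Ashgrove, Hollowpine, Elkhorn, Juniper
Last habitat: Greywater with 99 animals

Round 1: Ashgrove=18 Cedarfen=22 Elkhorn=4 Greywater=3 Hollowpine=20 Ironridge=23 Juniper=9 → close Ironridge (overflow 15)
  23÷6 = 3 each, +1 to first 5
Round 2: Ashgrove=22 Cedarfen=26 Elkhorn=8 Greywater=7 Hollowpine=24 Juniper=12 → close Cedarfen (overflow 12)
  26÷5 = 5 each, +1 to first 1
Round 3: Ashgrove=28 Elkhorn=13 Greywater=12 Hollowpine=29 Juniper=17 → close Ashgrove (overflow 17)
  28÷4 = 7 each, +1 to first 0
Round 4: Elkhorn=20 Greywater=19 Hollowpine=36 Juniper=24 → close Hollowpine (overflow 23)
  36÷3 = 12 each, +1 to first 0
Round 5: Elkhorn=32 Greywater=31 Juniper=36 → close Elkhorn (overflow 27)
  32÷2 = 16 each, +1 to first 0
Round 6: Greywater=47 Juniper=52 → close Juniper (overflow 43)
  52÷1 = 52 each, +1 to first 0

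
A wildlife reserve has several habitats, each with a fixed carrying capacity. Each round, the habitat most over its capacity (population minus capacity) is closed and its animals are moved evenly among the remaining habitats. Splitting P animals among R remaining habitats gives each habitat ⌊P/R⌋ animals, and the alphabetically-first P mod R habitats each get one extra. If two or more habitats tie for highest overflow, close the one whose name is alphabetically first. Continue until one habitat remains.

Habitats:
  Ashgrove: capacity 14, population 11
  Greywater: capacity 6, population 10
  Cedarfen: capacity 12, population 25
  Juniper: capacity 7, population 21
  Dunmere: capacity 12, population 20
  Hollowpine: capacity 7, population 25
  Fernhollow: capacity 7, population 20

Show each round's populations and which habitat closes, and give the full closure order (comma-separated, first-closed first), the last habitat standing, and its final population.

Closure order: Hollowpine, Juniper, Cedarfen, Fernhollow, Dunmere, Greywater
Last habitat: Ashgrove with 132 animals

Round 1: Ashgrove=11 Cedarfen=25 Dunmere=20 Fernhollow=20 Greywater=10 Hollowpine=25 Juniper=21 → close Hollowpine (overflow 18)
  25÷6 = 4 each, +1 to first 1
Round 2: Ashgrove=16 Cedarfen=29 Dunmere=24 Fernhollow=24 Greywater=14 Juniper=25 → close Juniper (overflow 18)
  25÷5 = 5 each, +1 to first 0
Round 3: Ashgrove=21 Cedarfen=34 Dunmere=29 Fernhollow=29 Greywater=19 → close Cedarfen (overflow 22)
  34÷4 = 8 each, +1 to first 2
Round 4: Ashgrove=30 Dunmere=38 Fernhollow=37 Greywater=27 → close Fernhollow (overflow 30)
  37÷3 = 12 each, +1 to first 1
Round 5: Ashgrove=43 Dunmere=50 Greywater=39 → close Dunmere (overflow 38)
  50÷2 = 25 each, +1 to first 0
Round 6: Ashgrove=68 Greywater=64 → close Greywater (overflow 58)
  64÷1 = 64 each, +1 to first 0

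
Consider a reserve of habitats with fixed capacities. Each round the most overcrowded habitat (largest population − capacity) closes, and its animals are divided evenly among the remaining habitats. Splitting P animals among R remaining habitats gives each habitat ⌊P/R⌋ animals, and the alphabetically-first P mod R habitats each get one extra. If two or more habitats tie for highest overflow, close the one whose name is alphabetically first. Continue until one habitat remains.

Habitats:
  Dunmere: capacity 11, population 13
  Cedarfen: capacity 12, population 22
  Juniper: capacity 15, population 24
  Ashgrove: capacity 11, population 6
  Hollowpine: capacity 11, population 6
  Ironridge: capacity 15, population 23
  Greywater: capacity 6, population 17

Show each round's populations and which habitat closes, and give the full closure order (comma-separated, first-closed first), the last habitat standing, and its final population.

Round 1: Ashgrove=6 Cedarfen=22 Dunmere=13 Greywater=17 Hollowpine=6 Ironridge=23 Juniper=24 → close Greywater (overflow 11)
  17÷6 = 2 each, +1 to first 5
Round 2: Ashgrove=9 Cedarfen=25 Dunmere=16 Hollowpine=9 Ironridge=26 Juniper=26 → close Cedarfen (overflow 13)
  25÷5 = 5 each, +1 to first 0
Round 3: Ashgrove=14 Dunmere=21 Hollowpine=14 Ironridge=31 Juniper=31 → close Ironridge (overflow 16)
  31÷4 = 7 each, +1 to first 3
Round 4: Ashgrove=22 Dunmere=29 Hollowpine=22 Juniper=38 → close Juniper (overflow 23)
  38÷3 = 12 each, +1 to first 2
Round 5: Ashgrove=35 Dunmere=42 Hollowpine=34 → close Dunmere (overflow 31)
  42÷2 = 21 each, +1 to first 0
Round 6: Ashgrove=56 Hollowpine=55 → close Ashgrove (overflow 45)
  56÷1 = 56 each, +1 to first 0

Closure order: Greywater, Cedarfen, Ironridge, Juniper, Dunmere, Ashgrove
Last habitat: Hollowpine with 111 animals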